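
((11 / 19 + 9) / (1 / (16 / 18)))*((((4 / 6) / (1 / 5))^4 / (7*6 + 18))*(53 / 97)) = 38584000 / 4030641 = 9.57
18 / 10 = 1.80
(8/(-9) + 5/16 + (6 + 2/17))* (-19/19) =-13565/2448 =-5.54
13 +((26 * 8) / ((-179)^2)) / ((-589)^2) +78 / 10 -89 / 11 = 7769871348379 / 611363266855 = 12.71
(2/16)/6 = 1/48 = 0.02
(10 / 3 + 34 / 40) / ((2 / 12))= 251 / 10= 25.10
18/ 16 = 9/ 8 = 1.12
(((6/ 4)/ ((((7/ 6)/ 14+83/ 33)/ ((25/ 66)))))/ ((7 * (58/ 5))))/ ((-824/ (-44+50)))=-1125/ 57374296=-0.00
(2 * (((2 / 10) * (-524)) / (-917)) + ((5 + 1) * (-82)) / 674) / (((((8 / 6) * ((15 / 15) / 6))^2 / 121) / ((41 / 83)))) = -606.88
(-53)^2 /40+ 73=5729 /40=143.22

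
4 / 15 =0.27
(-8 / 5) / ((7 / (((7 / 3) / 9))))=-8 / 135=-0.06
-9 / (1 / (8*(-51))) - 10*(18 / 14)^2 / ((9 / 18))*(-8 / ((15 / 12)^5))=115109208 / 30625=3758.67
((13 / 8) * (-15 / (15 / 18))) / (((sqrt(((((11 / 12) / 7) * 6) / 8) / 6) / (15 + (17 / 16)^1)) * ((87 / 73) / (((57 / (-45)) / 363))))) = 4633967 * sqrt(462) / 9263760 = 10.75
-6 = -6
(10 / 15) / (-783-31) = -1 / 1221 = -0.00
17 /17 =1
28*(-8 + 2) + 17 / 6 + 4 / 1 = -967 / 6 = -161.17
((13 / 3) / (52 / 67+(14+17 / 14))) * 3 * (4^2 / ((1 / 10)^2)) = 19510400 / 14999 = 1300.78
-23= -23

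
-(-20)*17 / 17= 20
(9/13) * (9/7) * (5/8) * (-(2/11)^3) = -405/121121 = -0.00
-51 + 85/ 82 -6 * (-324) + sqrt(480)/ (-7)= 155311/ 82 -4 * sqrt(30)/ 7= 1890.91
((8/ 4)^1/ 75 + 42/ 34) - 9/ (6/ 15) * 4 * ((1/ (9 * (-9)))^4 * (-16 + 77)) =1.26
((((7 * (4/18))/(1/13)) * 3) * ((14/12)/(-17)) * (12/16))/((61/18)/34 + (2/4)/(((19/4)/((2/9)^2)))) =-326781/10975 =-29.78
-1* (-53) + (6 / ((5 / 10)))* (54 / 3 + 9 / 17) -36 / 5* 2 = 22181 / 85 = 260.95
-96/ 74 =-48/ 37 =-1.30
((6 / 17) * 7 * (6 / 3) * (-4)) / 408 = -14 / 289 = -0.05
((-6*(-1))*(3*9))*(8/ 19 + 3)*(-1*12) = -6650.53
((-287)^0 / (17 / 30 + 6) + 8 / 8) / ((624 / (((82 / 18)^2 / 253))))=381587 / 2519163504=0.00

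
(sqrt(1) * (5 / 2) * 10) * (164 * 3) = 12300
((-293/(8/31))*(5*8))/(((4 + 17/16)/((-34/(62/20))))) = 7969600/81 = 98390.12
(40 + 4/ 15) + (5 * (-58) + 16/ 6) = -3706/ 15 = -247.07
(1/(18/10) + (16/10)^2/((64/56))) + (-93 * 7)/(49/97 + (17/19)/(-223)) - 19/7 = -13592610743/10464300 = -1298.95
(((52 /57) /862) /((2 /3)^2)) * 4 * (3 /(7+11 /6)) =1404 /434017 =0.00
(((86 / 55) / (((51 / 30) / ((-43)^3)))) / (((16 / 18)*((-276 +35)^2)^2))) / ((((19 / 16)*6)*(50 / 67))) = -1374358002 / 299642482480825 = -0.00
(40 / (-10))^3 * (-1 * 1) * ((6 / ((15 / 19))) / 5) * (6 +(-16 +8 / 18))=-209152 / 225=-929.56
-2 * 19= -38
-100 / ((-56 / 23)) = 575 / 14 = 41.07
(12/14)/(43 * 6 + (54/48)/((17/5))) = 272/81977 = 0.00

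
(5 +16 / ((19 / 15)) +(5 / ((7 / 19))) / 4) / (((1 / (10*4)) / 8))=894800 / 133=6727.82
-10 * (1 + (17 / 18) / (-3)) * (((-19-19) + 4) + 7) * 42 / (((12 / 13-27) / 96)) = -3232320 / 113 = -28604.60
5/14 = 0.36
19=19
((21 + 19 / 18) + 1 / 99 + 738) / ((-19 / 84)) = -2106902 / 627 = -3360.29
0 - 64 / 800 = -2 / 25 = -0.08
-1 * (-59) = 59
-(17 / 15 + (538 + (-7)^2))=-8822 / 15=-588.13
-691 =-691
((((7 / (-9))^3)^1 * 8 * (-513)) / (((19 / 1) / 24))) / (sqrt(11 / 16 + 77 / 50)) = 439040 * sqrt(11) / 891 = 1634.27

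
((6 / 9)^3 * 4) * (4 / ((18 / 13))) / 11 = 832 / 2673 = 0.31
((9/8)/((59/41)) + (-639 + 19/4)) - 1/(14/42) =-300413/472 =-636.47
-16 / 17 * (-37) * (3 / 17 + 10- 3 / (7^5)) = 1721275520 / 4857223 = 354.37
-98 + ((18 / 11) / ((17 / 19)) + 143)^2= 20877.40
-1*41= -41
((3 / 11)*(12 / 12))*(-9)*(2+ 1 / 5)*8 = -216 / 5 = -43.20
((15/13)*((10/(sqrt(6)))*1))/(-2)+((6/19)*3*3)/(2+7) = 6/19 - 25*sqrt(6)/26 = -2.04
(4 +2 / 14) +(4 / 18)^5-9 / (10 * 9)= 16713107 / 4133430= 4.04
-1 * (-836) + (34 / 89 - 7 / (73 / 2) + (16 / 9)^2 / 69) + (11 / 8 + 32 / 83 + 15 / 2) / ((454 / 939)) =9363426423912707 / 10946389783248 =855.39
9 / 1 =9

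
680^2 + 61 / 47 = 21732861 / 47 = 462401.30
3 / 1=3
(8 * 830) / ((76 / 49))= 81340 / 19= 4281.05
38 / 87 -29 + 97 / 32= -71081 / 2784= -25.53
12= 12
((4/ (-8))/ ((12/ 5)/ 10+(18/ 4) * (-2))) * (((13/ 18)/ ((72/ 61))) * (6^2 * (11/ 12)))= 218075/ 189216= 1.15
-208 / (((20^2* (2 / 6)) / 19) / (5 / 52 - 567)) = 1680303 / 100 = 16803.03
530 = 530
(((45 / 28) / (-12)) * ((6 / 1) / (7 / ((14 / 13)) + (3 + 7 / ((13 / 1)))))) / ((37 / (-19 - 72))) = 845 / 4292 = 0.20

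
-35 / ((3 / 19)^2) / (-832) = 12635 / 7488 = 1.69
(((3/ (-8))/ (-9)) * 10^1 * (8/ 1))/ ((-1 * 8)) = -5/ 12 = -0.42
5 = 5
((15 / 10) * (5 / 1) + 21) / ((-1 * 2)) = -57 / 4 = -14.25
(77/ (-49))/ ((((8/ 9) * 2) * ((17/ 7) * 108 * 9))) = -11/ 29376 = -0.00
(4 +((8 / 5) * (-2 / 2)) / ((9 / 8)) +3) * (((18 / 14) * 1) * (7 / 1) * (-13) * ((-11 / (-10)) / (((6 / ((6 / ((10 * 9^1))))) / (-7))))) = 251251 / 4500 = 55.83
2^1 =2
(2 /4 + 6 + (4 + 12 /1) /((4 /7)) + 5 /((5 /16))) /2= 101 /4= 25.25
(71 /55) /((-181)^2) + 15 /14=27028819 /25225970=1.07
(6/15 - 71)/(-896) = 353/4480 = 0.08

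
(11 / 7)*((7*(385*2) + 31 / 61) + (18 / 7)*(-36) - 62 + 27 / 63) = 24595208 / 2989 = 8228.57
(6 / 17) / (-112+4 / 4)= -2 / 629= -0.00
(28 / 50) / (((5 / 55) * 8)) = 77 / 100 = 0.77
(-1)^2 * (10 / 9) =1.11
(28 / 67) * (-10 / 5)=-56 / 67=-0.84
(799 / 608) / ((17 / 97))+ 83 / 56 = 38221 / 4256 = 8.98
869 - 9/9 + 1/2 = 1737/2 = 868.50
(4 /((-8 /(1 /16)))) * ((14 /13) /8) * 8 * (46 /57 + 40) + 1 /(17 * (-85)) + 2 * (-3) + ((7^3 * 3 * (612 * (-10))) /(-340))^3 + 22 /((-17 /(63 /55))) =54430168862411998871 /8565960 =6354240372639.14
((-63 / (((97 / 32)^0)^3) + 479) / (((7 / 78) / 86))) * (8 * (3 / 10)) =33486336 / 35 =956752.46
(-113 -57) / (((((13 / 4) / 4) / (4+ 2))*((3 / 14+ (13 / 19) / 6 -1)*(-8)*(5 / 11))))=-447678 / 871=-513.98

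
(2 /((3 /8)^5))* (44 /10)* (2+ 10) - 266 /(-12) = 11552291 /810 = 14262.09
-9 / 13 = -0.69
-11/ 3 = -3.67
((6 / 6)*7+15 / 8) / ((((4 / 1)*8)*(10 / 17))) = 1207 / 2560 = 0.47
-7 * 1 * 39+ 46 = -227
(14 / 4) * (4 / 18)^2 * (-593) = -8302 / 81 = -102.49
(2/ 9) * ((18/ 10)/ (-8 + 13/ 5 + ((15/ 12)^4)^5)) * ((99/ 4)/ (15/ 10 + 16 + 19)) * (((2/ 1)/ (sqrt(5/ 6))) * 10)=39582418599936 * sqrt(30)/ 2967452284589239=0.07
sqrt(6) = 2.45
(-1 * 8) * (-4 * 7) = 224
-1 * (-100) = 100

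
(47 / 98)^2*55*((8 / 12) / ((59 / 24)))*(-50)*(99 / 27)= -628.95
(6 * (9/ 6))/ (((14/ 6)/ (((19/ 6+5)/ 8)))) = 63/ 16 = 3.94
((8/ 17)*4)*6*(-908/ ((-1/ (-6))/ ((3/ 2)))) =-1569024/ 17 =-92295.53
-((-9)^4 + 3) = -6564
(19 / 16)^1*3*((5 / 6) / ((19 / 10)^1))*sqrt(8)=25*sqrt(2) / 8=4.42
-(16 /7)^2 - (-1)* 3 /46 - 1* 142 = -331697 /2254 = -147.16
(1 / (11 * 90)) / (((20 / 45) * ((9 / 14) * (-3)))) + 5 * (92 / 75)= 7285 / 1188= 6.13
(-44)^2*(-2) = -3872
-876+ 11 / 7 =-6121 / 7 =-874.43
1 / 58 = 0.02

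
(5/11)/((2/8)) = 20/11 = 1.82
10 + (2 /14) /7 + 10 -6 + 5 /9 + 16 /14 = 6932 /441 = 15.72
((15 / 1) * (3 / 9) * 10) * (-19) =-950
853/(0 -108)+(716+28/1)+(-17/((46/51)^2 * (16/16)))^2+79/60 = 709681777999/604456560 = 1174.08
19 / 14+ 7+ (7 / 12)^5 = 14674321 / 1741824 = 8.42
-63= -63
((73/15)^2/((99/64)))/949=4672/289575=0.02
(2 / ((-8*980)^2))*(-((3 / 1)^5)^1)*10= -243 / 3073280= -0.00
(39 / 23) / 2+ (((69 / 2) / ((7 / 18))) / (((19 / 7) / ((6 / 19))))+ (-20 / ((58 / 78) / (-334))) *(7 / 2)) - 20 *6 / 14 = 106000537425 / 3371018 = 31444.67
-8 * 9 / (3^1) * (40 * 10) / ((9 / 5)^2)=-80000 / 27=-2962.96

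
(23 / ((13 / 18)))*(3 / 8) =621 / 52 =11.94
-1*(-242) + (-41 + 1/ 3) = 604/ 3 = 201.33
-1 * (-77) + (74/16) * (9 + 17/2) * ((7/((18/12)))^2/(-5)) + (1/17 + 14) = -160019/612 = -261.47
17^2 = 289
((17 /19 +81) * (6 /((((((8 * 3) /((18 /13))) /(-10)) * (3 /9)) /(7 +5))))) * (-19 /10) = 252072 /13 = 19390.15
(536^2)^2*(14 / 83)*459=530395560124416 / 83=6390307953306.22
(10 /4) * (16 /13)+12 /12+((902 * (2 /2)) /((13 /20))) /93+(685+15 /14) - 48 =11121563 /16926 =657.07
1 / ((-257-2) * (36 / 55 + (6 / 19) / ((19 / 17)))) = -19855 / 4818954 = -0.00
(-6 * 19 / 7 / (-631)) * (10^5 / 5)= 2280000 / 4417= 516.19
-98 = -98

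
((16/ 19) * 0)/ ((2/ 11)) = 0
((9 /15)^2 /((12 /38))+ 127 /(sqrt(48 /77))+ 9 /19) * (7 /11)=10731 /10450+ 889 * sqrt(231) /132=103.39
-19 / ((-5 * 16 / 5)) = 19 / 16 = 1.19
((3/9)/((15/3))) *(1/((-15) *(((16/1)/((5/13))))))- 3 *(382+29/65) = -10739089/9360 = -1147.34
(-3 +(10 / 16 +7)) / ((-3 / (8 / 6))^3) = -296 / 729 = -0.41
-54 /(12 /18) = -81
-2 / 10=-1 / 5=-0.20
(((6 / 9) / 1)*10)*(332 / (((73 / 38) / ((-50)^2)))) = 630800000 / 219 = 2880365.30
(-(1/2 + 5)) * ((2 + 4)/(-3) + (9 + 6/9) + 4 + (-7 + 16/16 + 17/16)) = -3553/96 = -37.01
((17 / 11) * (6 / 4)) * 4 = 102 / 11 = 9.27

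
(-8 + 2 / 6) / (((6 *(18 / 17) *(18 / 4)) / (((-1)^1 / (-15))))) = -391 / 21870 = -0.02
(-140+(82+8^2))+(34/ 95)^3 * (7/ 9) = 46573378/ 7716375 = 6.04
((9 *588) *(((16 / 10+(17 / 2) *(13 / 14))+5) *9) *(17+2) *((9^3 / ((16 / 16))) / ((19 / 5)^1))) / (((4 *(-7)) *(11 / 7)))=-2516018841 / 44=-57182246.39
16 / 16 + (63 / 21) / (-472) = 469 / 472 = 0.99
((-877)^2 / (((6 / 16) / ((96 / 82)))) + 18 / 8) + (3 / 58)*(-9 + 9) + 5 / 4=196897311 / 82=2401186.72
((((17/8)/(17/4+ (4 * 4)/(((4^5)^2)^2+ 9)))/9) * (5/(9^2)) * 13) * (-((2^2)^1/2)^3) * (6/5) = -1943936557923880/4542082534395387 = -0.43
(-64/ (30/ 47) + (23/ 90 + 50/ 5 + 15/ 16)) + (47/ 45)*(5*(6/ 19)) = -87.42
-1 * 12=-12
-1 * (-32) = 32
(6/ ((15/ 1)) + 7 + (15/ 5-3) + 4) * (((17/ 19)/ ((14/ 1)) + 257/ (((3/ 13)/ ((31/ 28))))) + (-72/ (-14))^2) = 2814229/ 196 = 14358.31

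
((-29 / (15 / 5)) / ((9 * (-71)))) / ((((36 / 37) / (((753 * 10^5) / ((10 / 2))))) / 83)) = 111769045000 / 5751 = 19434714.83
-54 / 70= -27 / 35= -0.77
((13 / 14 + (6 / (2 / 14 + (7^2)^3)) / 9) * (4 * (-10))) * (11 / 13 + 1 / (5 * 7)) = -6391563988 / 196724073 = -32.49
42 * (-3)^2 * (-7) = -2646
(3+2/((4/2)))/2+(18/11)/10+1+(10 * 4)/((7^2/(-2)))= 4126/2695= 1.53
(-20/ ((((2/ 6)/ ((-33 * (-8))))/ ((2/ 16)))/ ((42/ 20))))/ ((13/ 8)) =-33264/ 13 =-2558.77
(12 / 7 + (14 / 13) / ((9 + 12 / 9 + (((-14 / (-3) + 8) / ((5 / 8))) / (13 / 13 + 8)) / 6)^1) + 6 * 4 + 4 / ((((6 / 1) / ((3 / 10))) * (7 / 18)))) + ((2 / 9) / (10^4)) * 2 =26.33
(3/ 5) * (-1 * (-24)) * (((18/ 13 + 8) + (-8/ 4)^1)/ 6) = 1152/ 65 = 17.72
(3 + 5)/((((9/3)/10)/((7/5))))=112/3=37.33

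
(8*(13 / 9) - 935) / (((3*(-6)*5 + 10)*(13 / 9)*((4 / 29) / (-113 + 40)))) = -17594387 / 4160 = -4229.42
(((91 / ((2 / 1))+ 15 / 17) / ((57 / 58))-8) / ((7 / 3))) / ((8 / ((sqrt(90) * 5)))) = 29985 * sqrt(10) / 952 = 99.60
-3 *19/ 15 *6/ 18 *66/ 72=-209/ 180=-1.16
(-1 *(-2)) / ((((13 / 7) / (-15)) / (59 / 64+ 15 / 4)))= -2415 / 32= -75.47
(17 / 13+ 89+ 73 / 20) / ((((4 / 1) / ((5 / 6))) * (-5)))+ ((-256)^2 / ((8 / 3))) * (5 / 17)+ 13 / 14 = 7225.25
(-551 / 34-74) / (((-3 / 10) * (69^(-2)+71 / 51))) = 24336645 / 112694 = 215.95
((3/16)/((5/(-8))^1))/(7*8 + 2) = -3/580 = -0.01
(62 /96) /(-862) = -31 /41376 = -0.00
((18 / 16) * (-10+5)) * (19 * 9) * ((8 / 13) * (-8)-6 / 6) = 592515 / 104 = 5697.26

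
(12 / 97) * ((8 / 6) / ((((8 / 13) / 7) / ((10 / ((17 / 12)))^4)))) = 37739520000 / 8101537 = 4658.32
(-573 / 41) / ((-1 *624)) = 191 / 8528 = 0.02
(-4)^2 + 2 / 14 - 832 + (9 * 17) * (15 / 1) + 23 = 10515 / 7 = 1502.14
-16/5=-3.20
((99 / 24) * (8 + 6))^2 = 53361 / 16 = 3335.06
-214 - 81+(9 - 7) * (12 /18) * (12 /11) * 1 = -3229 /11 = -293.55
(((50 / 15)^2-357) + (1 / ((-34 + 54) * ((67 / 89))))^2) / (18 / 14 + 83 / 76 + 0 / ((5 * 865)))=-32322651781 / 222205500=-145.46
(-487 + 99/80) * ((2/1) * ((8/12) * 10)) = -38861/6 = -6476.83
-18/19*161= -2898/19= -152.53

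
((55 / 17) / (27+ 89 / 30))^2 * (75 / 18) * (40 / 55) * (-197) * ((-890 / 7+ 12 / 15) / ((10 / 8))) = 1149896880000 / 1634990623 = 703.30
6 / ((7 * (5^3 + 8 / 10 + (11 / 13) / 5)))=195 / 28658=0.01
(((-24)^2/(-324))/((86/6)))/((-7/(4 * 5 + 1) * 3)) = 16/129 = 0.12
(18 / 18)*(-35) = -35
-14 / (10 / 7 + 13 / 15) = -1470 / 241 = -6.10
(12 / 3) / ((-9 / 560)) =-2240 / 9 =-248.89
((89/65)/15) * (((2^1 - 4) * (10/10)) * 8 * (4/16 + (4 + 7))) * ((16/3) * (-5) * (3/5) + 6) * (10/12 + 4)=10324/13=794.15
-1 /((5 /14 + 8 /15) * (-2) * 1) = 105 /187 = 0.56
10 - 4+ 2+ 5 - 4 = 9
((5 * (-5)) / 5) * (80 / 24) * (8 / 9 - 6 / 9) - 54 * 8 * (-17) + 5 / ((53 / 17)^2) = 556749107 / 75843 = 7340.81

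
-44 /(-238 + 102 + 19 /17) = 748 /2293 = 0.33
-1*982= -982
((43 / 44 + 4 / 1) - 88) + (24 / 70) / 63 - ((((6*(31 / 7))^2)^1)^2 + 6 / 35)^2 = -248496074451.75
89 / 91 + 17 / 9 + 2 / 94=111175 / 38493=2.89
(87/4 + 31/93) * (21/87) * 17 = 31535/348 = 90.62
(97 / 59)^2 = 9409 / 3481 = 2.70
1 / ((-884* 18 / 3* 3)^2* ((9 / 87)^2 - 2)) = -841 / 423589787712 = -0.00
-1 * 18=-18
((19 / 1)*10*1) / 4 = 95 / 2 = 47.50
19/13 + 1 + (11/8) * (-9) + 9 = -95/104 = -0.91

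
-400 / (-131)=400 / 131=3.05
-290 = -290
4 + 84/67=352/67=5.25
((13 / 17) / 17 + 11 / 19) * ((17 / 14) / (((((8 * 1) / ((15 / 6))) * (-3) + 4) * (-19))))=8565 / 1202852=0.01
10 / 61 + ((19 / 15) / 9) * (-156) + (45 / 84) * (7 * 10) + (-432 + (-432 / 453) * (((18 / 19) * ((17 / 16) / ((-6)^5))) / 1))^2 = 1079561056383189457 / 5784201457920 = 186639.60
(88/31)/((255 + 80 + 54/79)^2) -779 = -16982961461581/21800978191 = -779.00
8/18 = 4/9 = 0.44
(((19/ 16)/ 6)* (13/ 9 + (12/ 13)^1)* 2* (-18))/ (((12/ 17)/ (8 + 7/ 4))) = -89471/ 384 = -233.00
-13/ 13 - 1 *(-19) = 18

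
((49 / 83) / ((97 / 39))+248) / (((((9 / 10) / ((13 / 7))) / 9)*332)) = 129906335 / 9355262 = 13.89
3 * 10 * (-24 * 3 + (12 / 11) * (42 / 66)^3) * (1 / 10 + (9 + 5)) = -444165228 / 14641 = -30337.08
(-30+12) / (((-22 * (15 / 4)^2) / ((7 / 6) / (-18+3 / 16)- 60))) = -821696 / 235125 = -3.49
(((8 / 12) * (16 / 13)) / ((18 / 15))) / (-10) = -8 / 117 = -0.07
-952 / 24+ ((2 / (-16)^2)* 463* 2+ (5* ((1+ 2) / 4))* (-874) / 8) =-84887 / 192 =-442.12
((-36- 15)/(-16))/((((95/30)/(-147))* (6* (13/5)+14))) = -112455/22496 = -5.00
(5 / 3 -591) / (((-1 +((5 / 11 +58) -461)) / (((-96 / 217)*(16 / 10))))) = -4978688 / 4816315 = -1.03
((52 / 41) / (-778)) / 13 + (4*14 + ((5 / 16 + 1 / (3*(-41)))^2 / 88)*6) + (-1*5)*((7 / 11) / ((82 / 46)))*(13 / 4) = 50.21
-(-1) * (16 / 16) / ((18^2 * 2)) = 1 / 648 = 0.00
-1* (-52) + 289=341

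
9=9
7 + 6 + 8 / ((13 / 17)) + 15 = 38.46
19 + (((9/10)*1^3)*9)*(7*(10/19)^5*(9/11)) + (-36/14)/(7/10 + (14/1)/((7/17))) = 1376068088419/66158889181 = 20.80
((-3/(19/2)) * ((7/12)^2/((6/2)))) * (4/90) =-0.00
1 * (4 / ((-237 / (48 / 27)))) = -64 / 2133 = -0.03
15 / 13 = 1.15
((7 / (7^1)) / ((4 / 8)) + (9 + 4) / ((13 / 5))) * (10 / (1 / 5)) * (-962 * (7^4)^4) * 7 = -78326694059492596900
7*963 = 6741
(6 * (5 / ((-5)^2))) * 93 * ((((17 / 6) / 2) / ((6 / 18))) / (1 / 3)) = 14229 / 10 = 1422.90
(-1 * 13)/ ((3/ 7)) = -91/ 3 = -30.33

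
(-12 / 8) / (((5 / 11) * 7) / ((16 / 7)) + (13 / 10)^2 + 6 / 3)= -6600 / 22361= -0.30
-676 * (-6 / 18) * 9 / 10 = 1014 / 5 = 202.80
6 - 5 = 1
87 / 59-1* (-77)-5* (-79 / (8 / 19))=479835 / 472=1016.60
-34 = -34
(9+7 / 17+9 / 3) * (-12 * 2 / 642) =-844 / 1819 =-0.46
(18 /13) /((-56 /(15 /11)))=-135 /4004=-0.03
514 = 514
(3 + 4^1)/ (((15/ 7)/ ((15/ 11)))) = 49/ 11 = 4.45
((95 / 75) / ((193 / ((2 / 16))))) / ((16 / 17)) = 323 / 370560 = 0.00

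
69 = 69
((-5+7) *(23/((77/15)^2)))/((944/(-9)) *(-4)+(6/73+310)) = 0.00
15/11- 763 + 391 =-4077/11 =-370.64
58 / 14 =29 / 7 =4.14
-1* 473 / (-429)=43 / 39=1.10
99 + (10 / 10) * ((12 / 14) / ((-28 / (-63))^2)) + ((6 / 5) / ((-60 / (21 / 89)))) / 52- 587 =-195858443 / 404950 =-483.66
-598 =-598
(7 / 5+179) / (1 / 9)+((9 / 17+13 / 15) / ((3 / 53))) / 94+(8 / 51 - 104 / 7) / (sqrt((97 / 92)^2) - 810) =30417154744372 / 18731152755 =1623.88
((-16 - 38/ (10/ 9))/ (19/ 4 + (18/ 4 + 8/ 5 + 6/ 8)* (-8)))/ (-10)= -502/ 5005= -0.10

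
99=99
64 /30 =32 /15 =2.13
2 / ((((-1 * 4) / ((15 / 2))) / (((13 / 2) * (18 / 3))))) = -585 / 4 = -146.25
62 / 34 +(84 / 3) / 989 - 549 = -9199202 / 16813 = -547.15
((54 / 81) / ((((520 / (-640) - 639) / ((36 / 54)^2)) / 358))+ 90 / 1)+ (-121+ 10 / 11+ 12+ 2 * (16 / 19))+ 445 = 24749139608 / 57767391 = 428.43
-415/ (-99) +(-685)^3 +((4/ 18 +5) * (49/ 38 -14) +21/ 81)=-3627536943647/ 11286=-321419186.93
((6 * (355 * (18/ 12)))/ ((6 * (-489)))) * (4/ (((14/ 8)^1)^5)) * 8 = -5816320/ 2739541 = -2.12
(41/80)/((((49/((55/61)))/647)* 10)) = 291797/478240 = 0.61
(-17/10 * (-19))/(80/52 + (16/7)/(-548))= 4026841/191280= 21.05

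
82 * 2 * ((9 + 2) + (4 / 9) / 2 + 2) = 19516 / 9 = 2168.44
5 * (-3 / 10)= -3 / 2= -1.50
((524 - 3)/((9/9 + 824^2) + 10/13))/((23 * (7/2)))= 13546/1421100471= 0.00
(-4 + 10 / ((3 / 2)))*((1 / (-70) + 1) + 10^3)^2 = 9819329522 / 3675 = 2671926.40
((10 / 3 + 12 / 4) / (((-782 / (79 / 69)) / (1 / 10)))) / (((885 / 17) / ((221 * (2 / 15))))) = -331721 / 632022750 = -0.00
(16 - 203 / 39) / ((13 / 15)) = 2105 / 169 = 12.46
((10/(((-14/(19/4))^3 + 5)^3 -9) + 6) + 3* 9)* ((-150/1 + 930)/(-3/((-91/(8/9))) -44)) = -275734060287648125345/471042663850511954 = -585.37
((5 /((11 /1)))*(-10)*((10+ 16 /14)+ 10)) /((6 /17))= -62900 /231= -272.29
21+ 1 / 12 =253 / 12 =21.08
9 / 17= 0.53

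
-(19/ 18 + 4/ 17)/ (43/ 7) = -2765/ 13158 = -0.21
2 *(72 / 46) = 72 / 23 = 3.13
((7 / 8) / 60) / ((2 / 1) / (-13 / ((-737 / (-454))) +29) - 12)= -0.00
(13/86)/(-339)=-13/29154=-0.00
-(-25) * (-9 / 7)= -225 / 7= -32.14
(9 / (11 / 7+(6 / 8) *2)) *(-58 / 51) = -3.33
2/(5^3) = 2/125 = 0.02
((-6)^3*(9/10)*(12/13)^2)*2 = -279936/845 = -331.29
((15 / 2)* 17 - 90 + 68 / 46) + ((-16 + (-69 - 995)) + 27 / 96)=-765985 / 736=-1040.74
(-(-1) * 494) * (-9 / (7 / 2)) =-8892 / 7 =-1270.29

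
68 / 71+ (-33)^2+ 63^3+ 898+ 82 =17900304 / 71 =252116.96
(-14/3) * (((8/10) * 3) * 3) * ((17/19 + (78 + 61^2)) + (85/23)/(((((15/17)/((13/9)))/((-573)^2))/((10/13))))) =-112456588832/2185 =-51467546.38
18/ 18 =1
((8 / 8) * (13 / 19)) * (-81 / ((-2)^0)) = -1053 / 19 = -55.42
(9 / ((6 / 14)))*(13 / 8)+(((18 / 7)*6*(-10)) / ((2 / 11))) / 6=-6009 / 56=-107.30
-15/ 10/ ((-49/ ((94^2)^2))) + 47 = 117114647/ 49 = 2390094.84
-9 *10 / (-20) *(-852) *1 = -3834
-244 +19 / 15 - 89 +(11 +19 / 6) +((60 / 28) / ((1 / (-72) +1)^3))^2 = -312.57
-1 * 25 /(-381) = 25 /381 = 0.07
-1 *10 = -10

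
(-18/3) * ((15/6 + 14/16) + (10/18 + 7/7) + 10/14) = -2845/84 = -33.87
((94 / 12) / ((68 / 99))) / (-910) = -1551 / 123760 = -0.01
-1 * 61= -61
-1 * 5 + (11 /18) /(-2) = -191 /36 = -5.31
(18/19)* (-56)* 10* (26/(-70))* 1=3744/19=197.05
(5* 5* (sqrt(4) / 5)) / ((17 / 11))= 110 / 17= 6.47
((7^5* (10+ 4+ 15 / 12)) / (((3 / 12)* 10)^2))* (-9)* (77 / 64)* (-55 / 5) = 7815305421 / 1600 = 4884565.89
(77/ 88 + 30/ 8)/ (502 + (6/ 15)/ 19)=3515/ 381536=0.01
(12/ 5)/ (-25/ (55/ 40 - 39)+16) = 301/ 2090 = 0.14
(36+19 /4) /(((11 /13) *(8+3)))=2119 /484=4.38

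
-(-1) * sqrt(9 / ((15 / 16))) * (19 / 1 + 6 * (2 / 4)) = 88 * sqrt(15) / 5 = 68.16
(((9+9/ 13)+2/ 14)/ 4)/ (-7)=-895/ 2548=-0.35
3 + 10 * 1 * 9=93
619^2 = 383161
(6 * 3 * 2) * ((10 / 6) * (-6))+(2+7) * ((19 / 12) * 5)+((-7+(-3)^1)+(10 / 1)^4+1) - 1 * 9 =38773 / 4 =9693.25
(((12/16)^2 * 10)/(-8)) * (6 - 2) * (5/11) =-1.28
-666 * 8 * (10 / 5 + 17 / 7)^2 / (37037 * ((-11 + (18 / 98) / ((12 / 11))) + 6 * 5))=-553536 / 3760757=-0.15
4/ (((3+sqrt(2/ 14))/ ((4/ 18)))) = 28/ 93 - 4 *sqrt(7)/ 279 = 0.26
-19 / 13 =-1.46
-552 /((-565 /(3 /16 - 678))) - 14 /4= -75226 /113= -665.72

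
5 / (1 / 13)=65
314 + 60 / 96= 2517 / 8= 314.62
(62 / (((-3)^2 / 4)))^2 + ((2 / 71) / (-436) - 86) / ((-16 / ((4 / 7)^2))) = 46753806517 / 61432182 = 761.06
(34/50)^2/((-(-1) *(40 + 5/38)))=10982/953125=0.01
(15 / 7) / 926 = 15 / 6482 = 0.00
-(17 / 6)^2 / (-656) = 289 / 23616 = 0.01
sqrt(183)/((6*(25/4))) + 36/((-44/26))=-234/11 + 2*sqrt(183)/75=-20.91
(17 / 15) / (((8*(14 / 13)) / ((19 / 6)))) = 0.42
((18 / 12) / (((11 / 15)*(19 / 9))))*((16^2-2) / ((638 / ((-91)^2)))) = 425933235 / 133342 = 3194.29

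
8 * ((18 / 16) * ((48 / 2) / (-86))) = -108 / 43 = -2.51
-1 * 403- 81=-484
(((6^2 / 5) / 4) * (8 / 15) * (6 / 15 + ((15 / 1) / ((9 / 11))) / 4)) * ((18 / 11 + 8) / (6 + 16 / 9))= 285246 / 48125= 5.93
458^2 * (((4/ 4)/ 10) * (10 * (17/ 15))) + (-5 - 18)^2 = 3573923/ 15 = 238261.53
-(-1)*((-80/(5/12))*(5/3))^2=102400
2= 2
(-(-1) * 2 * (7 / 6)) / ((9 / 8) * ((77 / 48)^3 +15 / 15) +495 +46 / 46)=229376 / 49325909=0.00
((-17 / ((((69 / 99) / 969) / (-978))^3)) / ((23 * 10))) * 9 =2339866880676451267423524 / 1399205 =1672283104103009399.93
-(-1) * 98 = 98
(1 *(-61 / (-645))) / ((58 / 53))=3233 / 37410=0.09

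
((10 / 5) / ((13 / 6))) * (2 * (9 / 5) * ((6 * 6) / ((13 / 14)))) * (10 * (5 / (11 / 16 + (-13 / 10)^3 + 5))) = 725760000 / 393263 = 1845.48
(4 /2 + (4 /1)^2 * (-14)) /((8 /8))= -222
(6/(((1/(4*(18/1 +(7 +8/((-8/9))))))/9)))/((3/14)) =16128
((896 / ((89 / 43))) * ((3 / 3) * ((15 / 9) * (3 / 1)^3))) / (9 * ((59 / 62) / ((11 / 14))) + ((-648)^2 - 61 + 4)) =24633840 / 530927809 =0.05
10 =10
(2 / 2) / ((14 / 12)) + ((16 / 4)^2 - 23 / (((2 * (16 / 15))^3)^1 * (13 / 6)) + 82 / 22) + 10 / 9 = 3040952345 / 147603456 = 20.60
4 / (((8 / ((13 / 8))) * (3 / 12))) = 3.25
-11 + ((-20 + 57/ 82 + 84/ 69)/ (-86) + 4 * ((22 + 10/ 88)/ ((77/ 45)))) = 802780777/ 19625716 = 40.90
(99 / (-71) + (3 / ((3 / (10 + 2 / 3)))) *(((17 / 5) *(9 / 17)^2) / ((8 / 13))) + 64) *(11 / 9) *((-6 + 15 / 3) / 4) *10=-5252599 / 21726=-241.77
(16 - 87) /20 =-3.55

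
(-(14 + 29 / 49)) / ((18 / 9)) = -715 / 98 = -7.30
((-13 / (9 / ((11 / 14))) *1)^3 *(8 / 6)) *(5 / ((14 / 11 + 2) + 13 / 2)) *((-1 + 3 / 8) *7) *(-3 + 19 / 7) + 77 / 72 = -45694231 / 258048504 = -0.18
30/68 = 15/34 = 0.44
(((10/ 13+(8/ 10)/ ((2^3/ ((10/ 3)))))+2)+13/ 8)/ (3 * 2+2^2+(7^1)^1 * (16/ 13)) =1475/ 5808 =0.25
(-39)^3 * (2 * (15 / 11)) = -1779570 / 11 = -161779.09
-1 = -1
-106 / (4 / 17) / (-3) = 901 / 6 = 150.17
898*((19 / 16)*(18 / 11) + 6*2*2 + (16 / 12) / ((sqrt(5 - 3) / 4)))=26683.55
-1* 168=-168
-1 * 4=-4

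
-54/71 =-0.76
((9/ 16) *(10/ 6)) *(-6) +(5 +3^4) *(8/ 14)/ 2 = 1061/ 56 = 18.95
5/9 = 0.56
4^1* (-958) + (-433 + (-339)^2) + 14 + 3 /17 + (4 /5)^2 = 47035097 /425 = 110670.82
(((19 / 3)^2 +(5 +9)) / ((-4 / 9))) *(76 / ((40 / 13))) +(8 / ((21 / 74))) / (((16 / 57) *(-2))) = -856083 / 280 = -3057.44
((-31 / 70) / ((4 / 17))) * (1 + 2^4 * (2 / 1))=-62.11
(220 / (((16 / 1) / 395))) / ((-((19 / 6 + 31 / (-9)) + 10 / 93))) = 1212255 / 38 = 31901.45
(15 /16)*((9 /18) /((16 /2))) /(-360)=-1 /6144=-0.00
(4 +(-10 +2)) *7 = -28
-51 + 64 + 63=76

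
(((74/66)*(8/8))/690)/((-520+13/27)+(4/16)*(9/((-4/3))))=-888/284828665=-0.00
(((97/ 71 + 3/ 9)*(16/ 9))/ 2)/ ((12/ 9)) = 724/ 639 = 1.13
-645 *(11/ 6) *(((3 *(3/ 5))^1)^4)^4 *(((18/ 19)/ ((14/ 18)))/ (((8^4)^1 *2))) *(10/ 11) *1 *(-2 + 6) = -6454069317770962203/ 831250000000000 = -7764.29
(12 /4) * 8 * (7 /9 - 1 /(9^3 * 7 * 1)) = 18.66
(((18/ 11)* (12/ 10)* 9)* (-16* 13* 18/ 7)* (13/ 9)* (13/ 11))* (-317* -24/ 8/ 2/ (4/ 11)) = -8123381136/ 385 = -21099691.26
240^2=57600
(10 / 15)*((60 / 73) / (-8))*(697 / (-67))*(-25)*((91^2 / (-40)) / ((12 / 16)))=144296425 / 29346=4917.07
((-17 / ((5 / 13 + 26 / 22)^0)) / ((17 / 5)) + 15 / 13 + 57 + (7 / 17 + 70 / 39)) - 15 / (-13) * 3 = 38999 / 663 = 58.82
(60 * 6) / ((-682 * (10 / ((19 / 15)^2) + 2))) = -16245 / 253363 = -0.06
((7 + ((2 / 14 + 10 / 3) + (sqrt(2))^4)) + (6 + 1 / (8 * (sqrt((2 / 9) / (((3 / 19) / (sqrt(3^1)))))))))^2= (63 * 3^(1 / 4) * sqrt(38) + 130720)^2 / 40755456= 422.56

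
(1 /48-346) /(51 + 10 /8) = -16607 /2508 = -6.62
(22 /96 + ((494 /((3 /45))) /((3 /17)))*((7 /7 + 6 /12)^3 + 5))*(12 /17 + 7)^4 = 4971156015980711 /4009008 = 1239996531.81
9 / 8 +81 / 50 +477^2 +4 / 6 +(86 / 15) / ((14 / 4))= 955643009 / 4200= 227534.05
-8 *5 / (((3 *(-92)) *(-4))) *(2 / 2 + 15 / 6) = -0.13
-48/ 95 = -0.51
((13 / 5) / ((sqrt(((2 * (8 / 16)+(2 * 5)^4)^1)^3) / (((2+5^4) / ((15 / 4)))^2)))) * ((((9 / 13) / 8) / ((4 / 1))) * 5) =393129 * sqrt(10001) / 5001000050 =0.01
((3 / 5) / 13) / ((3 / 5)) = 1 / 13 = 0.08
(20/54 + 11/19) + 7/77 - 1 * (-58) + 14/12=679495/11286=60.21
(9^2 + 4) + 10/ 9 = 775/ 9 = 86.11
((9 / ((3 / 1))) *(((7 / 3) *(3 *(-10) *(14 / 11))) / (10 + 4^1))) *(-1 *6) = 1260 / 11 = 114.55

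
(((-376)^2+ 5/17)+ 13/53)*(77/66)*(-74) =-32991487858/2703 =-12205507.90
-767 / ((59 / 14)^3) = -35672 / 3481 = -10.25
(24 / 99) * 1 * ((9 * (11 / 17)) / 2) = 12 / 17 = 0.71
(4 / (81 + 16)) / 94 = 2 / 4559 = 0.00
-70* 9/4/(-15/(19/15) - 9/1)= 665/88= 7.56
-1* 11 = -11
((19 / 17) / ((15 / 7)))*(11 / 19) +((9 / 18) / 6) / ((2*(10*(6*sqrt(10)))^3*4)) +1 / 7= sqrt(10) / 2073600000 +794 / 1785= 0.44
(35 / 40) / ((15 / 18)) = 21 / 20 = 1.05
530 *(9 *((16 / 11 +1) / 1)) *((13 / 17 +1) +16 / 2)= 21379140 / 187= 114326.95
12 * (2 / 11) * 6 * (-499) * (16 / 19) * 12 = -13796352 / 209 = -66011.25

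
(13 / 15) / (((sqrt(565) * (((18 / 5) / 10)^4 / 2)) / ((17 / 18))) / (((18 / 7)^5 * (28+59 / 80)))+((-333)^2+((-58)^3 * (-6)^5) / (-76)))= -128323282197512047851562500 / 2939414952550613480569699525609363 - 53370523456250 * sqrt(565) / 8818244857651840441709098576828089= -0.00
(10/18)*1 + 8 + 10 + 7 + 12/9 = 26.89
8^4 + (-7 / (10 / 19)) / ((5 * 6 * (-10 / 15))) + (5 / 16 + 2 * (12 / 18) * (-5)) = 4090.31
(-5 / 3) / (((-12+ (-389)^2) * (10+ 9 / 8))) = -40 / 40399503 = -0.00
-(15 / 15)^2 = -1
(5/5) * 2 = 2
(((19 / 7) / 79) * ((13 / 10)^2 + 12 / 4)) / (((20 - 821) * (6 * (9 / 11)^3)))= -1694363 / 27678234600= -0.00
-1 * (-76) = 76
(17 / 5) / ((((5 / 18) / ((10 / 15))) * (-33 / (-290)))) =3944 / 55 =71.71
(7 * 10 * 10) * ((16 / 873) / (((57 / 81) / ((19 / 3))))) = 11200 / 97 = 115.46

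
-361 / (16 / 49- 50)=17689 / 2434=7.27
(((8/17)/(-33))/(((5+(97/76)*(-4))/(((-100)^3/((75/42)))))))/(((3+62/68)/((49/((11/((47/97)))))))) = -1473920000/35211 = -41859.65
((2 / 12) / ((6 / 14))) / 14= 1 / 36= 0.03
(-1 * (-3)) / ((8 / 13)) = 39 / 8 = 4.88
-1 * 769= -769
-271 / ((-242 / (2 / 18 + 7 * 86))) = 1468549 / 2178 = 674.26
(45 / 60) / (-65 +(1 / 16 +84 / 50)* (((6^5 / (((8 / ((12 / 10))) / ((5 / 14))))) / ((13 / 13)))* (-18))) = -525 / 9191534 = -0.00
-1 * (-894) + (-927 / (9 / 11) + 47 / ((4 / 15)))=-251 / 4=-62.75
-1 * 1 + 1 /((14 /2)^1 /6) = -1 /7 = -0.14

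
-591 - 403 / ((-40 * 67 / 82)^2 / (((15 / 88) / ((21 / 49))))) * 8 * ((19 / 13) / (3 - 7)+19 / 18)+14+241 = -47900893691 / 142211520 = -336.83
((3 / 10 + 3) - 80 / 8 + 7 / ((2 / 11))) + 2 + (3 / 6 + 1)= 353 / 10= 35.30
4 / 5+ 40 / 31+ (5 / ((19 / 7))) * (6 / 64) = 213267 / 94240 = 2.26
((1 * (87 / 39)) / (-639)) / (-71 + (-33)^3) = 29 / 299118456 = 0.00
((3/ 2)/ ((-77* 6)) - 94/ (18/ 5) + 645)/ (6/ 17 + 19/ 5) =145821835/ 978516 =149.02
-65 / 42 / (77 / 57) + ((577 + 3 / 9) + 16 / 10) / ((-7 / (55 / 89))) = -15040441 / 287826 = -52.26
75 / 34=2.21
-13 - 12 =-25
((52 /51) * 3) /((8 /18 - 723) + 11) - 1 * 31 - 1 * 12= -1170448 /27217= -43.00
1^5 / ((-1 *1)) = -1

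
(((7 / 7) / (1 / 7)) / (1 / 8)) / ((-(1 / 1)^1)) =-56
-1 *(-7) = 7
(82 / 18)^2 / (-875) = -0.02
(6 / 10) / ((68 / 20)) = 3 / 17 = 0.18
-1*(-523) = 523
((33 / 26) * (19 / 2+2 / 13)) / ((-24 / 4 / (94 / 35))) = -129767 / 23660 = -5.48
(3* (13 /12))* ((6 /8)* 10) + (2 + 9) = 283 /8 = 35.38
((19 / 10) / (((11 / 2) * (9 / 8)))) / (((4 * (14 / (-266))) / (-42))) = 10108 / 165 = 61.26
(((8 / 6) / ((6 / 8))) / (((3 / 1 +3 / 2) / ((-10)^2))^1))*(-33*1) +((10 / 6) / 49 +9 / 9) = -1723432 / 1323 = -1302.67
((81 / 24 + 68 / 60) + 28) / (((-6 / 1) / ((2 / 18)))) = -3901 / 6480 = -0.60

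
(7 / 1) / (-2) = -7 / 2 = -3.50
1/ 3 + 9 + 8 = 52/ 3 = 17.33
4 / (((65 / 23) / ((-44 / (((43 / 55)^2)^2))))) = -7408346000 / 44444413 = -166.69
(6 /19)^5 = 7776 /2476099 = 0.00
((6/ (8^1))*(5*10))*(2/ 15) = 5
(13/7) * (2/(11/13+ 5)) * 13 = 2197/266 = 8.26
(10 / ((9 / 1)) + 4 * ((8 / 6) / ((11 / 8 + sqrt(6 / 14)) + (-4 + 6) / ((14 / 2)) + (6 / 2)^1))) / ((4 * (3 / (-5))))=-0.88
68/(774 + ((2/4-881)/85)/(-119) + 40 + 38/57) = 4126920/49447403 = 0.08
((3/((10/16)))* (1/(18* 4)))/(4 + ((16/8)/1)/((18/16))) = 3/260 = 0.01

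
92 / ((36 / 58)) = 1334 / 9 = 148.22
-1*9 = -9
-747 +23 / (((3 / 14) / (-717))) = -77705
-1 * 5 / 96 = -5 / 96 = -0.05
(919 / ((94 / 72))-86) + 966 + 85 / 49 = 3651751 / 2303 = 1585.65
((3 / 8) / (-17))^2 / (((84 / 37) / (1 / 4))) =0.00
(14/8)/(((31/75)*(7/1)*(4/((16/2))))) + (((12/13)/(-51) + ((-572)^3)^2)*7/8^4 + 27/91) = 2939451026977897155601/49107968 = 59856906051944.51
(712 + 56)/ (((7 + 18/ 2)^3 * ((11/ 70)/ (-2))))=-105/ 44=-2.39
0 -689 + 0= -689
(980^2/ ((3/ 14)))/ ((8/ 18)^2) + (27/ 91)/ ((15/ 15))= 2064739977/ 91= 22689450.30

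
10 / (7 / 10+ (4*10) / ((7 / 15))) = 700 / 6049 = 0.12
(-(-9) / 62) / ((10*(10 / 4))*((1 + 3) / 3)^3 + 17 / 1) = 243 / 127658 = 0.00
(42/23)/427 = 6/1403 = 0.00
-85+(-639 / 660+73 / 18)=-162187 / 1980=-81.91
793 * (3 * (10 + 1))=26169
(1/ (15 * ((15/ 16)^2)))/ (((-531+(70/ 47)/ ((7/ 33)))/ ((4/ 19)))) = -48128/ 1579206375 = -0.00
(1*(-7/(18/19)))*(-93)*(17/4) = 70091/24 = 2920.46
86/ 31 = 2.77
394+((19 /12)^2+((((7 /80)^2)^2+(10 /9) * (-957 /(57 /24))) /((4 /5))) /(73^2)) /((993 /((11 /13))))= 394.00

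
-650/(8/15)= -4875/4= -1218.75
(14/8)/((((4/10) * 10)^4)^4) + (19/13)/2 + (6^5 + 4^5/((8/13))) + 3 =2109146769915995/223338299392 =9443.73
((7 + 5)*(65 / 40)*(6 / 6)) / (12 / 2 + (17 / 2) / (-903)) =35217 / 10819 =3.26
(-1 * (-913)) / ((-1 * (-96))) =913 / 96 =9.51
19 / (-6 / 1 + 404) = 19 / 398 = 0.05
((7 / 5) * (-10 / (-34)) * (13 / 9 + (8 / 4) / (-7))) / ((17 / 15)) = 365 / 867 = 0.42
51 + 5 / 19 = 974 / 19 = 51.26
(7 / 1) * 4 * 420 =11760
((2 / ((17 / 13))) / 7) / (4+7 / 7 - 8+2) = -0.22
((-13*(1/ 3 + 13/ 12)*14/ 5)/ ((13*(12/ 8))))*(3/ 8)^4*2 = -0.10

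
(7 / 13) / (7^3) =1 / 637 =0.00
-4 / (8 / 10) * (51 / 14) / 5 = -51 / 14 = -3.64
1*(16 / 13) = 1.23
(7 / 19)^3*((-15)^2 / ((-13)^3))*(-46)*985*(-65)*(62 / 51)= -361335922500 / 19705907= -18336.43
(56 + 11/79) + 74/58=131538/2291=57.42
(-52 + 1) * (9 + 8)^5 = -72412707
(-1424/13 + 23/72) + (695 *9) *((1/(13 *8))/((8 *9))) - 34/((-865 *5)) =-269985841/2491200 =-108.38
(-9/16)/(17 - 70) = 9/848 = 0.01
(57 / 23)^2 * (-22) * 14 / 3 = -333564 / 529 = -630.56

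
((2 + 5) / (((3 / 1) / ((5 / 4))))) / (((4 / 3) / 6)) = 105 / 8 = 13.12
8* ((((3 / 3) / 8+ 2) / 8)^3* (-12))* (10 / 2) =-73695 / 8192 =-9.00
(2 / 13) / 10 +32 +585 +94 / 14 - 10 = 279247 / 455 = 613.73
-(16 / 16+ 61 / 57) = -118 / 57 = -2.07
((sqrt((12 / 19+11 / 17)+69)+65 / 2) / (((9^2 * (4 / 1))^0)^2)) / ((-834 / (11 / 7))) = -715 / 11676 - 55 * sqrt(73321) / 942837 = -0.08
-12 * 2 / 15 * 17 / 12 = -2.27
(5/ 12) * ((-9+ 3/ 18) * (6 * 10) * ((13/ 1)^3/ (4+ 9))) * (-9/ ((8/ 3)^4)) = 54413775/ 8192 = 6642.31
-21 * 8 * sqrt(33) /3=-321.70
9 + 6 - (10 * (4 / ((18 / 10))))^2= -38785 / 81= -478.83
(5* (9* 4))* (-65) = -11700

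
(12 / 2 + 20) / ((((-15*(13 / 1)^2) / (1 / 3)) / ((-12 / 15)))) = 8 / 2925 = 0.00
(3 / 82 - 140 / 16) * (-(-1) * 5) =-7145 / 164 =-43.57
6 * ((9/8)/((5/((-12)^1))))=-81/5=-16.20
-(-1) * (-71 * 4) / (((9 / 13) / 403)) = -1487876 / 9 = -165319.56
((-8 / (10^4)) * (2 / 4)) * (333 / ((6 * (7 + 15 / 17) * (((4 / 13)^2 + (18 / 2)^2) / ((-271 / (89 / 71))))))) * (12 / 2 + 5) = 67496138853 / 817229150000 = 0.08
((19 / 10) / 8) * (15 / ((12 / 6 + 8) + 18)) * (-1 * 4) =-57 / 112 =-0.51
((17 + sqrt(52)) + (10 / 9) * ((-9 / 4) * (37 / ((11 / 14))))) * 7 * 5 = -38780 / 11 + 70 * sqrt(13) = -3273.07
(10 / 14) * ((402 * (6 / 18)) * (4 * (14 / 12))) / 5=268 / 3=89.33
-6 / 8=-3 / 4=-0.75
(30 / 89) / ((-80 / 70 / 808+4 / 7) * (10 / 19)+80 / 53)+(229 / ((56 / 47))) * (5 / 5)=41173353631 / 214017944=192.38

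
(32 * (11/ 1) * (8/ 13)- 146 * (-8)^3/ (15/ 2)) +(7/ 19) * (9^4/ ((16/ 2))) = 310796149/ 29640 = 10485.70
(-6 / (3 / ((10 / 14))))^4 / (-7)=-10000 / 16807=-0.59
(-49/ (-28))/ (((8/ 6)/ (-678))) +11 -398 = -10215/ 8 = -1276.88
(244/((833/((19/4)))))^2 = 1343281/693889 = 1.94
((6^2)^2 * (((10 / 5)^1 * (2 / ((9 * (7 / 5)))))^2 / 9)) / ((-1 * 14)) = -3200 / 3087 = -1.04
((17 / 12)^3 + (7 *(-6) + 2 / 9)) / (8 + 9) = -67279 / 29376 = -2.29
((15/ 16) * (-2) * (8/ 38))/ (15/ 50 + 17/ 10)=-15/ 76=-0.20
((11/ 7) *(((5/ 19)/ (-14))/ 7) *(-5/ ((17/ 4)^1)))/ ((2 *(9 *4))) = 275/ 3988404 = 0.00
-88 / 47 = -1.87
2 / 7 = 0.29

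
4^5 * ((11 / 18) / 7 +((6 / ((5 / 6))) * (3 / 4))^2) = 47170048 / 1575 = 29949.24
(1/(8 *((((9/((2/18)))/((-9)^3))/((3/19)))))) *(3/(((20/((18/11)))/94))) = -34263/8360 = -4.10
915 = 915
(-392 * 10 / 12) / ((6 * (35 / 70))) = -980 / 9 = -108.89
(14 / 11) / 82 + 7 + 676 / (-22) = -10694 / 451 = -23.71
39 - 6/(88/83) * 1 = 1467/44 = 33.34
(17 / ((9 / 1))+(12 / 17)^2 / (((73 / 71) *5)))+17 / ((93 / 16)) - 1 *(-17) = 644834206 / 29430315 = 21.91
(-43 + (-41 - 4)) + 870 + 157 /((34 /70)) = 18789 /17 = 1105.24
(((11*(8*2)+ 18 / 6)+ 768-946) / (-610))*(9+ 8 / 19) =-179 / 11590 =-0.02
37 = 37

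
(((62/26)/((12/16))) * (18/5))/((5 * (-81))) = -248/8775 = -0.03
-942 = -942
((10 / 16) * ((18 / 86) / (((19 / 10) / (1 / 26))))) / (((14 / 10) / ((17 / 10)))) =3825 / 1189552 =0.00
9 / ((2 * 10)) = 9 / 20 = 0.45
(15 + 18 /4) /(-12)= -13 /8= -1.62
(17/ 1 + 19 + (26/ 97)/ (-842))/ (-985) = -1470119/ 40224445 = -0.04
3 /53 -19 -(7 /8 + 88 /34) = -161507 /7208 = -22.41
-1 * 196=-196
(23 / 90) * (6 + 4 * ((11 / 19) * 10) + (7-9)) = 6.94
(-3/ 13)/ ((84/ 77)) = -11/ 52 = -0.21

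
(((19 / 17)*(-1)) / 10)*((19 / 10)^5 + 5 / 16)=-47639631 / 17000000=-2.80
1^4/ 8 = 1/ 8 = 0.12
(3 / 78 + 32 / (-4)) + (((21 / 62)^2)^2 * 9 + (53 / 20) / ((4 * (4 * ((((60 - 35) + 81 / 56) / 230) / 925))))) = 376816196318281 / 284488797008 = 1324.54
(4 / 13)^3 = 64 / 2197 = 0.03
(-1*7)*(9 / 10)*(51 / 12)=-1071 / 40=-26.78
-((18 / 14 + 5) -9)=19 / 7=2.71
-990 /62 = -495 /31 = -15.97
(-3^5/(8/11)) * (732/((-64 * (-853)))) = -489159/109184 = -4.48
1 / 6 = 0.17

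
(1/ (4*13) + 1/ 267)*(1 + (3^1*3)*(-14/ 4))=-19459/ 27768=-0.70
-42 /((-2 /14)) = 294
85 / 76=1.12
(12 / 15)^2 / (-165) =-16 / 4125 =-0.00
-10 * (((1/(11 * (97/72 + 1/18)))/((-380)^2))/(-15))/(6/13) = 13/20053550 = 0.00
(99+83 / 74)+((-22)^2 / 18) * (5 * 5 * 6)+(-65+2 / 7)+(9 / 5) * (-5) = 6308837 / 1554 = 4059.74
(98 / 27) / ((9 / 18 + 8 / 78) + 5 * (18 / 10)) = 364 / 963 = 0.38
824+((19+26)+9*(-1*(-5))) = 914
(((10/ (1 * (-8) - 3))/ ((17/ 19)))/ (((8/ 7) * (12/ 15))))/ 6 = -3325/ 17952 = -0.19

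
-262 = -262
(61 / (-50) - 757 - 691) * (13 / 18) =-941993 / 900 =-1046.66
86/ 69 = 1.25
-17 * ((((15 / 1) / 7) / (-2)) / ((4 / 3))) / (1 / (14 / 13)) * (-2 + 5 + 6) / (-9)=-765 / 52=-14.71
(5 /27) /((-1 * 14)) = -5 /378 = -0.01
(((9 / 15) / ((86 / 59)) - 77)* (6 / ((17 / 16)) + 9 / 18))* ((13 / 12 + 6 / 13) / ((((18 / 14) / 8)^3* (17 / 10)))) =-103064.78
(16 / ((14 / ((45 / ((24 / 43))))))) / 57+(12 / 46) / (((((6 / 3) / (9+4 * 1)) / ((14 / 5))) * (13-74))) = 1435607 / 932995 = 1.54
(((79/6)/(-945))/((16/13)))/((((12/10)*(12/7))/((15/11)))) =-5135/684288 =-0.01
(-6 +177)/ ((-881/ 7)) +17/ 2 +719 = 1279461/ 1762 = 726.14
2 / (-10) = -1 / 5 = -0.20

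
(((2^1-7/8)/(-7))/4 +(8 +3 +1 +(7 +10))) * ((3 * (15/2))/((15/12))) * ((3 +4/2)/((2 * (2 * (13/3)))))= 67365/448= 150.37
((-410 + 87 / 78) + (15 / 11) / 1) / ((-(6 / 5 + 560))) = 582755 / 802516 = 0.73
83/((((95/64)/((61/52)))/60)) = 972096/247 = 3935.61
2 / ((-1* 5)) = -2 / 5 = -0.40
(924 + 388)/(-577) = -1312/577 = -2.27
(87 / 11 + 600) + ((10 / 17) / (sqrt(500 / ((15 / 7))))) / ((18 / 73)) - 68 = 540.07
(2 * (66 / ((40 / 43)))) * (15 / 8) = 4257 / 16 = 266.06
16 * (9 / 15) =9.60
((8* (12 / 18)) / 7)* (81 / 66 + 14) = 2680 / 231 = 11.60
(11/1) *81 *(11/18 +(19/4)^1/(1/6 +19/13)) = 399267/127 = 3143.83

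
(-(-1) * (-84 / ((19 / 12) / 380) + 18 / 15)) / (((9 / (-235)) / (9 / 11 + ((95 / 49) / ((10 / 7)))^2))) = 4528086455 / 3234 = 1400150.42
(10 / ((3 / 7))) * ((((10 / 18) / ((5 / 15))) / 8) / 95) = 0.05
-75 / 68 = -1.10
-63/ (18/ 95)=-665/ 2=-332.50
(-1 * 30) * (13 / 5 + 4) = -198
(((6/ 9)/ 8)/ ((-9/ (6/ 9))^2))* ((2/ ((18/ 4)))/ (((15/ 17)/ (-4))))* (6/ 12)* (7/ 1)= -952/ 295245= -0.00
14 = 14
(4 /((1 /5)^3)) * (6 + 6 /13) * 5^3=5250000 /13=403846.15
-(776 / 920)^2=-9409 / 13225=-0.71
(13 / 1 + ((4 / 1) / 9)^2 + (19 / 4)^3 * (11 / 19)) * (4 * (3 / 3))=390067 / 1296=300.98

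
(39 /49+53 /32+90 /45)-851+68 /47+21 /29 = -1804588769 /2137184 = -844.38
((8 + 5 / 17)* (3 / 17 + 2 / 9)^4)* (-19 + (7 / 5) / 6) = -366374798701 / 93156817770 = -3.93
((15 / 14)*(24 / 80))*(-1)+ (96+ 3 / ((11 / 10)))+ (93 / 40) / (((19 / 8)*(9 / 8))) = 8714449 / 87780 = 99.28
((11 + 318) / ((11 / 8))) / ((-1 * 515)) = -2632 / 5665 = -0.46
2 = 2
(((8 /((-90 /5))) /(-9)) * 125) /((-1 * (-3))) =500 /243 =2.06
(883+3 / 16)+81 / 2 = 14779 / 16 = 923.69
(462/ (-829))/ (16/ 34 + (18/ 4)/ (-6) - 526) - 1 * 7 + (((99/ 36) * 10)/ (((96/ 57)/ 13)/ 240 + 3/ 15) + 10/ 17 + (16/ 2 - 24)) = 28659084163933/ 249819479942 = 114.72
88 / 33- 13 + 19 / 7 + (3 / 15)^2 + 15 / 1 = 3896 / 525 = 7.42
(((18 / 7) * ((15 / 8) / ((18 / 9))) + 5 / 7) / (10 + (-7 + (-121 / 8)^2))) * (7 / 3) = 200 / 6357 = 0.03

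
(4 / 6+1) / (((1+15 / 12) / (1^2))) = 20 / 27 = 0.74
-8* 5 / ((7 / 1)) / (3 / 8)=-320 / 21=-15.24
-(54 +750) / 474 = -134 / 79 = -1.70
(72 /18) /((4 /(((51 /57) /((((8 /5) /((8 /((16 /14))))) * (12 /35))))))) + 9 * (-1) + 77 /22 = 10793 /1824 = 5.92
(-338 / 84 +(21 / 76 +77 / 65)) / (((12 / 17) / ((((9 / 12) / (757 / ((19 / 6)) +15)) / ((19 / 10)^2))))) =-22599205 / 7611445296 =-0.00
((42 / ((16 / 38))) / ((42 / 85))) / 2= 1615 / 16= 100.94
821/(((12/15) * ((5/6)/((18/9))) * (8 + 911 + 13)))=2463/932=2.64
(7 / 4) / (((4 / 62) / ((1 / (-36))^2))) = 217 / 10368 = 0.02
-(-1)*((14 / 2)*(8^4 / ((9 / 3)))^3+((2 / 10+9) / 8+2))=9620726744741 / 540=17816160638.41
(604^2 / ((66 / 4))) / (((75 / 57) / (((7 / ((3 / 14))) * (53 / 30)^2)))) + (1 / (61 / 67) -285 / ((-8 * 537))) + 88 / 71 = 1713239.92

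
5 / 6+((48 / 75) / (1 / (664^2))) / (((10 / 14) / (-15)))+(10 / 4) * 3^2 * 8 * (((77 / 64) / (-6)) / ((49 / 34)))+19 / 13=-647082616883 / 109200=-5925664.99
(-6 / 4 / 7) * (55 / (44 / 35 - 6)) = 825 / 332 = 2.48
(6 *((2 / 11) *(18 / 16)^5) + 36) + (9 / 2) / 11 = 3458043 / 90112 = 38.37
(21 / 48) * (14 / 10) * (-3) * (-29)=4263 / 80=53.29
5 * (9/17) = 45/17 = 2.65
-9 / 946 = -0.01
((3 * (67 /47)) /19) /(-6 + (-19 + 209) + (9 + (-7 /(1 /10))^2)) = 201 /4548049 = 0.00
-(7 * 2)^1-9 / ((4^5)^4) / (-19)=-292470092988407 / 20890720927744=-14.00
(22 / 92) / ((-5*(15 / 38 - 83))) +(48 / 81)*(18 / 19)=11563433 / 20576145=0.56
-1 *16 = -16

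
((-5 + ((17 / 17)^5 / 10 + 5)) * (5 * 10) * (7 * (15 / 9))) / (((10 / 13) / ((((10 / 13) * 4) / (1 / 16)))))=11200 / 3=3733.33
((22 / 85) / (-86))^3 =-1331 / 48827236375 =-0.00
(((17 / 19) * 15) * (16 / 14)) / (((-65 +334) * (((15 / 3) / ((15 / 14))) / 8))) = 24480 / 250439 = 0.10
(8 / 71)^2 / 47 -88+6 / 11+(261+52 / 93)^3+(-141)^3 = 31635005761273514926 / 2096312800329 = 15090785.00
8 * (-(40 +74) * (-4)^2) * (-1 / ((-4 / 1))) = -3648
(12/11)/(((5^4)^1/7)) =0.01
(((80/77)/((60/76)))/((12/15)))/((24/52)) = 3.56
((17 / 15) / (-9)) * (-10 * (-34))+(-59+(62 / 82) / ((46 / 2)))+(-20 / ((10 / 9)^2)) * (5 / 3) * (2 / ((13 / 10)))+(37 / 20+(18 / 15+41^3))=455318800633 / 6619860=68780.73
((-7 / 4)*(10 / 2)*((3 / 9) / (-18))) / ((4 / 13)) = 455 / 864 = 0.53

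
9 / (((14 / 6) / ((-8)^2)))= 1728 / 7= 246.86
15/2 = 7.50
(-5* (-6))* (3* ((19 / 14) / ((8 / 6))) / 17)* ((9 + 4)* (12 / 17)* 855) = 85529925 / 2023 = 42278.76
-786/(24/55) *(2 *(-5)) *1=36025/2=18012.50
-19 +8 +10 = -1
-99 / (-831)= 33 / 277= 0.12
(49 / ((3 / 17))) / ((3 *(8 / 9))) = 833 / 8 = 104.12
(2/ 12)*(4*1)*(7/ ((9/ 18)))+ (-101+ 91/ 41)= -11002/ 123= -89.45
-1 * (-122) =122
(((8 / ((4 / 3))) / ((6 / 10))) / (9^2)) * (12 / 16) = 5 / 54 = 0.09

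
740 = 740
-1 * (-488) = 488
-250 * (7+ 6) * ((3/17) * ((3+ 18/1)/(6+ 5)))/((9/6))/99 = -45500/6171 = -7.37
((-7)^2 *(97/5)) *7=33271/5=6654.20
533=533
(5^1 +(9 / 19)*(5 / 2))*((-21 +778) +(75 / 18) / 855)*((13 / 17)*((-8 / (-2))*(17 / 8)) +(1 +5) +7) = 2372778785 / 25992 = 91288.81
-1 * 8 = -8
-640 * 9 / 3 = -1920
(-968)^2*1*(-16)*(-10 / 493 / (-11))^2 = -12390400 / 243049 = -50.98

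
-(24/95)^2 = -576/9025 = -0.06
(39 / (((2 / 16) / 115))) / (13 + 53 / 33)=592020 / 241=2456.51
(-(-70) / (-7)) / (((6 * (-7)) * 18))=5 / 378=0.01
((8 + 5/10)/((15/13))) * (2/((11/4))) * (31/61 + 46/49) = 764660/98637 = 7.75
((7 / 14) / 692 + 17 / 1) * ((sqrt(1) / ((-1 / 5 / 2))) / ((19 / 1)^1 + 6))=-6.80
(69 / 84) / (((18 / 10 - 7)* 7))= -115 / 5096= -0.02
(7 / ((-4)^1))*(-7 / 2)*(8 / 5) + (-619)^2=1915854 / 5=383170.80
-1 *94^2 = -8836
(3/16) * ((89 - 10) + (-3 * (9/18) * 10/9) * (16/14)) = 14.46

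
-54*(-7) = 378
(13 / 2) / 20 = 13 / 40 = 0.32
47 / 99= 0.47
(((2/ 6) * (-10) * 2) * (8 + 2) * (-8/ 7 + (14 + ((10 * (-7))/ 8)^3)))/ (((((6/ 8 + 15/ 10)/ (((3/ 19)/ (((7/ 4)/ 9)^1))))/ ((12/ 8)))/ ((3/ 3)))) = 22077375/ 931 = 23713.61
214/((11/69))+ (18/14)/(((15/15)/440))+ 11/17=1908.72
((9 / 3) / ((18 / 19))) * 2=19 / 3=6.33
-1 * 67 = -67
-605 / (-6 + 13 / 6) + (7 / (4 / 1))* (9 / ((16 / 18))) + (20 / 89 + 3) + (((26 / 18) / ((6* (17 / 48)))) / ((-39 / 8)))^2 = 2467368306785 / 13800448224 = 178.79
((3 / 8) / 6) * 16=1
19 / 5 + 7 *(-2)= -51 / 5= -10.20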